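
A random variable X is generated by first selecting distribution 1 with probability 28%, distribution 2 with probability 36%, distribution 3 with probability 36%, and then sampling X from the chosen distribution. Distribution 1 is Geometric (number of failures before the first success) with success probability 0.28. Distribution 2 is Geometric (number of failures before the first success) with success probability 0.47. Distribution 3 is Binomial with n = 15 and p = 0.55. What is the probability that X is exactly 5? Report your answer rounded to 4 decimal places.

0.0408

Conditional on each component, P(X = 5): 1: 0.0541777; 2: 0.0196552; 3: 0.0514629.
By total probability, P(X = 5) = 0.28·0.0541777 + 0.36·0.0196552 + 0.36·0.0514629 = 0.0407723.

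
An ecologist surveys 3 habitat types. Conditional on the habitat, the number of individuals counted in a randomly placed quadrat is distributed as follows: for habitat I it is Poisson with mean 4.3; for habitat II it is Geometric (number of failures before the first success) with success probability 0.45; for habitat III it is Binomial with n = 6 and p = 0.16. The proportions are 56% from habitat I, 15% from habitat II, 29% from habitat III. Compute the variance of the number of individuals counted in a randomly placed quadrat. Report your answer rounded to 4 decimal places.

5.6596

Per component, I: μ=4.3, E[X²]=22.79; II: μ=1.22222, E[X²]=4.20988; III: μ=0.96, E[X²]=1.728.
E[X] = 0.56·4.3 + 0.15·1.22222 + 0.29·0.96 = 2.86973.
E[X²] = 0.56·22.79 + 0.15·4.20988 + 0.29·1.728 = 13.895.
Var(X) = E[X²] − (E[X])² = 13.895 − 8.23537 = 5.65963.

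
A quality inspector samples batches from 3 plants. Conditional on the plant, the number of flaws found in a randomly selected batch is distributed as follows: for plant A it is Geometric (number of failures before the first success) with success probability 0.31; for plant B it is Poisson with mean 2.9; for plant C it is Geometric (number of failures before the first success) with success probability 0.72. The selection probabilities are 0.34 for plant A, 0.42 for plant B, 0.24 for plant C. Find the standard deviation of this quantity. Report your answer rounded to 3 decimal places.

Per component, A: μ=2.22581, E[X²]=12.1342; B: μ=2.9, E[X²]=11.31; C: μ=0.388889, E[X²]=0.691358.
E[X] = 0.34·2.22581 + 0.42·2.9 + 0.24·0.388889 = 2.06811.
E[X²] = 0.34·12.1342 + 0.42·11.31 + 0.24·0.691358 = 9.04177.
Var(X) = E[X²] − (E[X])² = 9.04177 − 4.27707 = 4.7647.
SD(X) = √4.7647 = 2.18282.

2.183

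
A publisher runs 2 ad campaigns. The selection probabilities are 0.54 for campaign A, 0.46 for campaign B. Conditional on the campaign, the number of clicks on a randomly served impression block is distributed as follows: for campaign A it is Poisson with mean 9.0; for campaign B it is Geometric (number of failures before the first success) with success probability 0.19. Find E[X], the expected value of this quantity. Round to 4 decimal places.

Component means — A: 9; B: 4.26316.
E[X] = 0.54·9 + 0.46·4.26316 = 6.82105.

6.8211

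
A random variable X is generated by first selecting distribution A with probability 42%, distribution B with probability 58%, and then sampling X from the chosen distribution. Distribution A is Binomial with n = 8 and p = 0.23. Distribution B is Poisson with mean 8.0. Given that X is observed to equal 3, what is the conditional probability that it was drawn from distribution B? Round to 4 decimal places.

Likelihoods P(X=3 | ·): A: 0.184427; B: 0.0286261.
Posterior ∝ prior × likelihood. Numerator for B: 0.58·0.0286261 = 0.0166032.
Normalizing constant: 0.42·0.184427 + 0.58·0.0286261 = 0.0940626.
P(B | observation) = 0.0166032 / 0.0940626 = 0.176512.

0.1765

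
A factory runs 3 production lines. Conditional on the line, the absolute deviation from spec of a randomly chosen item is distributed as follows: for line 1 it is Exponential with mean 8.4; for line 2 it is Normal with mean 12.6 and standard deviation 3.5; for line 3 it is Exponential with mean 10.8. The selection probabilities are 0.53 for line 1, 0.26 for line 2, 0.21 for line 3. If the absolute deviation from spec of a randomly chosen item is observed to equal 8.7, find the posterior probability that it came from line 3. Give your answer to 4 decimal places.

Likelihoods f(8.7 | ·): 1: 0.0422587; 2: 0.0612668; 3: 0.041374.
Posterior ∝ prior × likelihood. Numerator for 3: 0.21·0.041374 = 0.00868855.
Normalizing constant: 0.53·0.0422587 + 0.26·0.0612668 + 0.21·0.041374 = 0.047015.
P(3 | observation) = 0.00868855 / 0.047015 = 0.184804.

0.1848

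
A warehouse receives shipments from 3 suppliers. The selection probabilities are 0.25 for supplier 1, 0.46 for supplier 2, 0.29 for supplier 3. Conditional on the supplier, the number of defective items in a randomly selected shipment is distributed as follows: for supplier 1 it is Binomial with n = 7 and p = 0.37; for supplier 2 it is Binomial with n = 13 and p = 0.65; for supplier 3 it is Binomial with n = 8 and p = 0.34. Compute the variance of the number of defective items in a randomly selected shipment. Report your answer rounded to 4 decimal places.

Per component, 1: μ=2.59, E[X²]=8.3398; 2: μ=8.45, E[X²]=74.36; 3: μ=2.72, E[X²]=9.1936.
E[X] = 0.25·2.59 + 0.46·8.45 + 0.29·2.72 = 5.3233.
E[X²] = 0.25·8.3398 + 0.46·74.36 + 0.29·9.1936 = 38.9567.
Var(X) = E[X²] − (E[X])² = 38.9567 − 28.3375 = 10.6192.

10.6192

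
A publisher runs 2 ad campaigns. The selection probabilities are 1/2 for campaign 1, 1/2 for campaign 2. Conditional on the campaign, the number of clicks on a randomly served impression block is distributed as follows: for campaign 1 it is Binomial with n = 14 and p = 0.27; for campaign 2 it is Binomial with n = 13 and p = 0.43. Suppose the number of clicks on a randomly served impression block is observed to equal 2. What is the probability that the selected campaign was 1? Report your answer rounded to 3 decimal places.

Likelihoods P(X=2 | ·): 1: 0.15193; 2: 0.0297615.
Posterior ∝ prior × likelihood. Numerator for 1: 0.5·0.15193 = 0.0759649.
Normalizing constant: 0.5·0.15193 + 0.5·0.0297615 = 0.0908457.
P(1 | observation) = 0.0759649 / 0.0908457 = 0.836197.

0.836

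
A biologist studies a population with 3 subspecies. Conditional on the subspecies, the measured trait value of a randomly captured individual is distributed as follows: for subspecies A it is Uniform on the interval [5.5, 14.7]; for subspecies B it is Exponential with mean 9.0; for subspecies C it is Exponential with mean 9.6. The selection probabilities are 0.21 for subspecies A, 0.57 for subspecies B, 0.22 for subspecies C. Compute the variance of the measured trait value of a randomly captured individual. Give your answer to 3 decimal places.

Per component, A: μ=10.1, E[X²]=109.063; B: μ=9, E[X²]=162; C: μ=9.6, E[X²]=184.32.
E[X] = 0.21·10.1 + 0.57·9 + 0.22·9.6 = 9.363.
E[X²] = 0.21·109.063 + 0.57·162 + 0.22·184.32 = 155.794.
Var(X) = E[X²] − (E[X])² = 155.794 − 87.6658 = 68.1279.

68.128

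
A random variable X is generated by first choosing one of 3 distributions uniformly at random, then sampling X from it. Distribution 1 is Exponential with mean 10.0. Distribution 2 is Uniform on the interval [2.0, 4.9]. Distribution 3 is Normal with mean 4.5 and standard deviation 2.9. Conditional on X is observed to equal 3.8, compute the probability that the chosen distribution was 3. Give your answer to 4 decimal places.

Likelihoods f(3.8 | ·): 1: 0.0683861; 2: 0.344828; 3: 0.133617.
Posterior ∝ prior × likelihood. Numerator for 3: 0.333333·0.133617 = 0.0445388.
Normalizing constant: 0.333333·0.0683861 + 0.333333·0.344828 + 0.333333·0.133617 = 0.182277.
P(3 | observation) = 0.0445388 / 0.182277 = 0.244347.

0.2443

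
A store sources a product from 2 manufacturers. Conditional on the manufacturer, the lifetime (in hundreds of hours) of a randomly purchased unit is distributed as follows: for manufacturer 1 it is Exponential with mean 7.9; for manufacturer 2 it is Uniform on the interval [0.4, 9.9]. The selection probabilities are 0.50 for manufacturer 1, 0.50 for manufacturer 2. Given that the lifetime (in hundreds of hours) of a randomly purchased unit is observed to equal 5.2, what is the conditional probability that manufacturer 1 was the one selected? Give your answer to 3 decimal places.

Likelihoods f(5.2 | ·): 1: 0.0655403; 2: 0.105263.
Posterior ∝ prior × likelihood. Numerator for 1: 0.5·0.0655403 = 0.0327701.
Normalizing constant: 0.5·0.0655403 + 0.5·0.105263 = 0.0854017.
P(1 | observation) = 0.0327701 / 0.0854017 = 0.383718.

0.384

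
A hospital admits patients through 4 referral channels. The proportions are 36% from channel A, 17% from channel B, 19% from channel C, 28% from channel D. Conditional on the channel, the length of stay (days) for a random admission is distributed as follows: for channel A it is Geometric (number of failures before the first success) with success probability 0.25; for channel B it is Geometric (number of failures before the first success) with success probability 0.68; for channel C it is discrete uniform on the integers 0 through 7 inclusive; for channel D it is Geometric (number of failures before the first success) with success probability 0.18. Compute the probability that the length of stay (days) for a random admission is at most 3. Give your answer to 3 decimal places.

Conditional on each channel, P(X ≤ 3): A: 0.683594; B: 0.989514; C: 0.5; D: 0.547878.
By total probability, P(X ≤ 3) = 0.36·0.683594 + 0.17·0.989514 + 0.19·0.5 + 0.28·0.547878 = 0.662717.

0.663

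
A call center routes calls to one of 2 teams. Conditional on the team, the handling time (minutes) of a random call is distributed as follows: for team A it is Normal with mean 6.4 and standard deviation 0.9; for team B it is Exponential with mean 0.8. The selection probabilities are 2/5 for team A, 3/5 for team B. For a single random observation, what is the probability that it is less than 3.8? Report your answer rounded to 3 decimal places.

Conditional on each team, P(X < 3.8): A: 0.00193303; B: 0.991348.
By total probability, P(X < 3.8) = 0.4·0.00193303 + 0.6·0.991348 = 0.595582.

0.596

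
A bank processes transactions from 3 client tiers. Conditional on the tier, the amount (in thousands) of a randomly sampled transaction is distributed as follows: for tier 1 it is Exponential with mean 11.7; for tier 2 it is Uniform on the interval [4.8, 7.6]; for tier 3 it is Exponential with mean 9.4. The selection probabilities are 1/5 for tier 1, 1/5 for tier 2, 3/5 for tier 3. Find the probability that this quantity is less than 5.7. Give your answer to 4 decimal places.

Conditional on each tier, P(X < 5.7): 1: 0.385643; 2: 0.321429; 3: 0.45468.
By total probability, P(X < 5.7) = 0.2·0.385643 + 0.2·0.321429 + 0.6·0.45468 = 0.414223.

0.4142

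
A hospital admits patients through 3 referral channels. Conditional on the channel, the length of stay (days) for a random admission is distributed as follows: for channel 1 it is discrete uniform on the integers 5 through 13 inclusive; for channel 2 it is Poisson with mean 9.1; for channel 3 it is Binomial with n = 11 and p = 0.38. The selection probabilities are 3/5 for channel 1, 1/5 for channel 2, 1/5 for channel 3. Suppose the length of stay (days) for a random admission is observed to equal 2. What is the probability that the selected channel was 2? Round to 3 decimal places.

0.041

Likelihoods P(X=2 | ·): 1: 0; 2: 0.00462352; 3: 0.107512.
Posterior ∝ prior × likelihood. Numerator for 2: 0.2·0.00462352 = 0.000924705.
Normalizing constant: 0.6·0 + 0.2·0.00462352 + 0.2·0.107512 = 0.022427.
P(2 | observation) = 0.000924705 / 0.022427 = 0.0412317.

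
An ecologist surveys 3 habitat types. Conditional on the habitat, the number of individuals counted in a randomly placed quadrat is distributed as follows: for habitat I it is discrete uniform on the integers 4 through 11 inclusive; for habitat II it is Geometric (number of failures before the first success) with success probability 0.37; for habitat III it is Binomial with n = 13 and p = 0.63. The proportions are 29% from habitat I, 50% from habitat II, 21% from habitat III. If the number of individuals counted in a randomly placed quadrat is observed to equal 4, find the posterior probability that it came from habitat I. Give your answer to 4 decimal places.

Likelihoods P(X=4 | ·): I: 0.125; II: 0.058286; III: 0.0146381.
Posterior ∝ prior × likelihood. Numerator for I: 0.29·0.125 = 0.03625.
Normalizing constant: 0.29·0.125 + 0.5·0.058286 + 0.21·0.0146381 = 0.068467.
P(I | observation) = 0.03625 / 0.068467 = 0.529452.

0.5295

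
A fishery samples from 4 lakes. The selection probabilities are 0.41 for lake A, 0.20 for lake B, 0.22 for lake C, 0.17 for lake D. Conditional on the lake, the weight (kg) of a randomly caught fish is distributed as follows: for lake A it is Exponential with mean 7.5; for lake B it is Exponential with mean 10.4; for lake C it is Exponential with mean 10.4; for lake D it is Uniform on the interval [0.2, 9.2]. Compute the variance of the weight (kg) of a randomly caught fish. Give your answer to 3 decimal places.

Per component, A: μ=7.5, E[X²]=112.5; B: μ=10.4, E[X²]=216.32; C: μ=10.4, E[X²]=216.32; D: μ=4.7, E[X²]=28.84.
E[X] = 0.41·7.5 + 0.2·10.4 + 0.22·10.4 + 0.17·4.7 = 8.242.
E[X²] = 0.41·112.5 + 0.2·216.32 + 0.22·216.32 + 0.17·28.84 = 141.882.
Var(X) = E[X²] − (E[X])² = 141.882 − 67.9306 = 73.9516.

73.952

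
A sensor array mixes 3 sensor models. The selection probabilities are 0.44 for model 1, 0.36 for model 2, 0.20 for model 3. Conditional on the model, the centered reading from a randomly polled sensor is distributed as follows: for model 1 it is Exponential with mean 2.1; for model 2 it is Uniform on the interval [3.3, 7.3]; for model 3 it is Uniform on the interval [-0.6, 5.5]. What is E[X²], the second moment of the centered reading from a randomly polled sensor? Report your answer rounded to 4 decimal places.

16.2939

For each component E[X²] = Var + (mean)², giving 1: 8.82; 2: 29.4233; 3: 9.10333.
Overall E[X²] = 0.44·8.82 + 0.36·29.4233 + 0.2·9.10333 = 16.2939.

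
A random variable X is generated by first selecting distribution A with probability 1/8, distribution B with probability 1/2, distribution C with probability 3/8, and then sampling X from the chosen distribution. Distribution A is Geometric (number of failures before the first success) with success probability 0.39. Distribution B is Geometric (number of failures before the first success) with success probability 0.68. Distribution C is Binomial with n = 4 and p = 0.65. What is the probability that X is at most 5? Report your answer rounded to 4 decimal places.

0.9930

Conditional on each component, P(X ≤ 5): A: 0.94848; B: 0.998926; C: 1.
By total probability, P(X ≤ 5) = 0.125·0.94848 + 0.5·0.998926 + 0.375·1 = 0.993023.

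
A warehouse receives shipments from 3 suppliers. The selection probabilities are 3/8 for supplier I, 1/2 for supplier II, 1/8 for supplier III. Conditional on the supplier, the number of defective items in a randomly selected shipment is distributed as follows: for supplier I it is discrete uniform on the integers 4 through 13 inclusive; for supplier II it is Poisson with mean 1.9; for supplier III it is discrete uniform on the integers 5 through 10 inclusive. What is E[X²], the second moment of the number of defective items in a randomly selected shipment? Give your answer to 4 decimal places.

40.3383

For each component E[X²] = Var + (mean)², giving I: 80.5; II: 5.51; III: 59.1667.
Overall E[X²] = 0.375·80.5 + 0.5·5.51 + 0.125·59.1667 = 40.3383.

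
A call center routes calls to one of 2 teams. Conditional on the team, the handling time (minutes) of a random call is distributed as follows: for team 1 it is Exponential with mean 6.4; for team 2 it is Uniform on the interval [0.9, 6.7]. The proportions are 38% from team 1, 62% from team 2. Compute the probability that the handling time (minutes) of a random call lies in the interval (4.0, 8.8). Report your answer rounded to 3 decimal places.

0.396

Conditional on each team, P(4.0 < X < 8.8): 1: 0.282422; 2: 0.465517.
By total probability, P(4.0 < X < 8.8) = 0.38·0.282422 + 0.62·0.465517 = 0.395941.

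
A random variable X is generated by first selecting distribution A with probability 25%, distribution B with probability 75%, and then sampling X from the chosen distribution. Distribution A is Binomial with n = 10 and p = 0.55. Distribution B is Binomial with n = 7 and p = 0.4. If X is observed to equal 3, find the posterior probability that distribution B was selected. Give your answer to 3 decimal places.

Likelihoods P(X=3 | ·): A: 0.0746031; B: 0.290304.
Posterior ∝ prior × likelihood. Numerator for B: 0.75·0.290304 = 0.217728.
Normalizing constant: 0.25·0.0746031 + 0.75·0.290304 = 0.236379.
P(B | observation) = 0.217728 / 0.236379 = 0.921098.

0.921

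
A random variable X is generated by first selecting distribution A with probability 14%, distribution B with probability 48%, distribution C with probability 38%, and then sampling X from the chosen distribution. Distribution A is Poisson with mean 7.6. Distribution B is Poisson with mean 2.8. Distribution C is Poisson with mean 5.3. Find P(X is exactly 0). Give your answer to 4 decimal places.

Conditional on each component, P(X = 0): A: 0.000500451; B: 0.0608101; C: 0.00499159.
By total probability, P(X = 0) = 0.14·0.000500451 + 0.48·0.0608101 + 0.38·0.00499159 = 0.0311557.

0.0312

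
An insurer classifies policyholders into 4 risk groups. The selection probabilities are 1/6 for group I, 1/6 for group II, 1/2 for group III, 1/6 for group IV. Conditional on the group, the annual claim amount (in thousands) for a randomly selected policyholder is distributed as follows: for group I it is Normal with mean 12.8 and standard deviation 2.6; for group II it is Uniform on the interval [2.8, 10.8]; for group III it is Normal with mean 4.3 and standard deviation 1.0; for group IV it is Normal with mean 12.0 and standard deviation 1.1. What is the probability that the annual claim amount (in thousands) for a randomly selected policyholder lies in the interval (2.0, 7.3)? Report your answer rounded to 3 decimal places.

0.591

Conditional on each group, P(2.0 < X < 7.3): I: 0.0171822; II: 0.5625; III: 0.987926; IV: 9.65483e-06.
By total probability, P(2.0 < X < 7.3) = 0.166667·0.0171822 + 0.166667·0.5625 + 0.5·0.987926 + 0.166667·9.65483e-06 = 0.590578.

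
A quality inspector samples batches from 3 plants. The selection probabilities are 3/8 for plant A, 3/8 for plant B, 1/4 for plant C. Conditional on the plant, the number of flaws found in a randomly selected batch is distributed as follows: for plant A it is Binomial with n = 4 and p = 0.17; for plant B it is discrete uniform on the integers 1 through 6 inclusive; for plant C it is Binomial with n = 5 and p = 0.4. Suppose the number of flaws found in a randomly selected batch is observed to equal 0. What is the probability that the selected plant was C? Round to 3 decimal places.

Likelihoods P(X=0 | ·): A: 0.474583; B: 0; C: 0.07776.
Posterior ∝ prior × likelihood. Numerator for C: 0.25·0.07776 = 0.01944.
Normalizing constant: 0.375·0.474583 + 0.375·0 + 0.25·0.07776 = 0.197409.
P(C | observation) = 0.01944 / 0.197409 = 0.0984759.

0.098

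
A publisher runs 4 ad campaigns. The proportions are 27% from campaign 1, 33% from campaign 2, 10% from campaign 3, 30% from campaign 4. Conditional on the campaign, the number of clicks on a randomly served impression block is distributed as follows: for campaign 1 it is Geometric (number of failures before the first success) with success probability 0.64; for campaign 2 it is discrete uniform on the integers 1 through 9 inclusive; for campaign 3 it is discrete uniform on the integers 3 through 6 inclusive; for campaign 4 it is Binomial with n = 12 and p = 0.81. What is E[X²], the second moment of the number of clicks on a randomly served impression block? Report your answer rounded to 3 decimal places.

For each component E[X²] = Var + (mean)², giving 1: 1.19531; 2: 31.6667; 3: 21.5; 4: 96.3252.
Overall E[X²] = 0.27·1.19531 + 0.33·31.6667 + 0.1·21.5 + 0.3·96.3252 = 41.8203.

41.820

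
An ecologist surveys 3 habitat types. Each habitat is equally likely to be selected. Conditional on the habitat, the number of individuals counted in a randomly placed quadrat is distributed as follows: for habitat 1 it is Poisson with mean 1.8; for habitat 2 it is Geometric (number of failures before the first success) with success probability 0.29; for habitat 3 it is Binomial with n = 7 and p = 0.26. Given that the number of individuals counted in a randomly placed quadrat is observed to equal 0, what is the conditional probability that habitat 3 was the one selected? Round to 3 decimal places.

0.211

Likelihoods P(X=0 | ·): 1: 0.165299; 2: 0.29; 3: 0.121513.
Posterior ∝ prior × likelihood. Numerator for 3: 0.333333·0.121513 = 0.0405043.
Normalizing constant: 0.333333·0.165299 + 0.333333·0.29 + 0.333333·0.121513 = 0.192271.
P(3 | observation) = 0.0405043 / 0.192271 = 0.210663.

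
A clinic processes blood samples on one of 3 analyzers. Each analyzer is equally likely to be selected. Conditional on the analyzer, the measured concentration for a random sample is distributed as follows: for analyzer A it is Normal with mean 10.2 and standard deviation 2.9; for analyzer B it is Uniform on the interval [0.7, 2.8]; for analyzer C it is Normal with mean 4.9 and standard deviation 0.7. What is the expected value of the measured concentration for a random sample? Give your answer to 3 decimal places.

5.617

Component means — A: 10.2; B: 1.75; C: 4.9.
E[X] = 0.333333·10.2 + 0.333333·1.75 + 0.333333·4.9 = 5.61667.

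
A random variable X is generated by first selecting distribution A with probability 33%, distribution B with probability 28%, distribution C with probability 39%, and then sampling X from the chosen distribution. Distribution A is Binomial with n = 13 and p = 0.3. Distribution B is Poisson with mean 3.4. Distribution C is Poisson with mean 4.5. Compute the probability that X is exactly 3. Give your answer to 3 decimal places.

Conditional on each component, P(X = 3): A: 0.218127; B: 0.218617; C: 0.168718.
By total probability, P(X = 3) = 0.33·0.218127 + 0.28·0.218617 + 0.39·0.168718 = 0.198995.

0.199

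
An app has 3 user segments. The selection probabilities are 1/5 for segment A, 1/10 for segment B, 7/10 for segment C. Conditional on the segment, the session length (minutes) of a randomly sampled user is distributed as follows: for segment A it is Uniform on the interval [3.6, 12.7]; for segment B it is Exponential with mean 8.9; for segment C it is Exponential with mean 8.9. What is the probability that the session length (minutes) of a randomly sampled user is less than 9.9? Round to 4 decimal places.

Conditional on each segment, P(X < 9.9): A: 0.692308; B: 0.671218; C: 0.671218.
By total probability, P(X < 9.9) = 0.2·0.692308 + 0.1·0.671218 + 0.7·0.671218 = 0.675436.

0.6754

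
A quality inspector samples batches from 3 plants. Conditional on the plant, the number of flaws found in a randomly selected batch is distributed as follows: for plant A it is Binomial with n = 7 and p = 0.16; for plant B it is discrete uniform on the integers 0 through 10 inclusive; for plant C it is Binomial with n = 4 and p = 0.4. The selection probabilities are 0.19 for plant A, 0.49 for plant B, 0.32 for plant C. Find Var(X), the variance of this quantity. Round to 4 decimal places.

Per component, A: μ=1.12, E[X²]=2.1952; B: μ=5, E[X²]=35; C: μ=1.6, E[X²]=3.52.
E[X] = 0.19·1.12 + 0.49·5 + 0.32·1.6 = 3.1748.
E[X²] = 0.19·2.1952 + 0.49·35 + 0.32·3.52 = 18.6935.
Var(X) = E[X²] − (E[X])² = 18.6935 − 10.0794 = 8.61413.

8.6141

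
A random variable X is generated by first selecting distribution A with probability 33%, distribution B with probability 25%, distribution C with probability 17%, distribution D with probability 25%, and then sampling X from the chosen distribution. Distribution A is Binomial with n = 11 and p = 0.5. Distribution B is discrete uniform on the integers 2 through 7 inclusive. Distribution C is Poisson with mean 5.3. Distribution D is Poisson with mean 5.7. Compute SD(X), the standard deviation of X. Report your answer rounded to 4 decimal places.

Per component, A: μ=5.5, E[X²]=33; B: μ=4.5, E[X²]=23.1667; C: μ=5.3, E[X²]=33.39; D: μ=5.7, E[X²]=38.19.
E[X] = 0.33·5.5 + 0.25·4.5 + 0.17·5.3 + 0.25·5.7 = 5.266.
E[X²] = 0.33·33 + 0.25·23.1667 + 0.17·33.39 + 0.25·38.19 = 31.9055.
Var(X) = E[X²] − (E[X])² = 31.9055 − 27.7308 = 4.17471.
SD(X) = √4.17471 = 2.04321.

2.0432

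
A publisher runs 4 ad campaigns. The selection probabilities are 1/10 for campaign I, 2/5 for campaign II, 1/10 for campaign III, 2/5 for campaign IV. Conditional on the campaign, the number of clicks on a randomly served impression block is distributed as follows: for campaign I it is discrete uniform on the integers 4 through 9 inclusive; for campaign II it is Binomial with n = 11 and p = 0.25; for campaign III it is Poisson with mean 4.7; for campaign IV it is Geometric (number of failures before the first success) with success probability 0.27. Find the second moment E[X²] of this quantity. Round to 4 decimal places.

For each component E[X²] = Var + (mean)², giving I: 45.1667; II: 9.625; III: 26.79; IV: 17.3237.
Overall E[X²] = 0.1·45.1667 + 0.4·9.625 + 0.1·26.79 + 0.4·17.3237 = 17.9752.

17.9752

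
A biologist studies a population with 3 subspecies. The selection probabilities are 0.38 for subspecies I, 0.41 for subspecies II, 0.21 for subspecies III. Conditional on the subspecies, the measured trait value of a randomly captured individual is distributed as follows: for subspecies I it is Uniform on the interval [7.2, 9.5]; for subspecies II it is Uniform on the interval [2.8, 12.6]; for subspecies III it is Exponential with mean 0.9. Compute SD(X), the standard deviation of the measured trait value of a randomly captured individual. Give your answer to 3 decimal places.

Per component, I: μ=8.35, E[X²]=70.1633; II: μ=7.7, E[X²]=67.2933; III: μ=0.9, E[X²]=1.62.
E[X] = 0.38·8.35 + 0.41·7.7 + 0.21·0.9 = 6.519.
E[X²] = 0.38·70.1633 + 0.41·67.2933 + 0.21·1.62 = 54.5925.
Var(X) = E[X²] − (E[X])² = 54.5925 − 42.4974 = 12.0952.
SD(X) = √12.0952 = 3.47781.

3.478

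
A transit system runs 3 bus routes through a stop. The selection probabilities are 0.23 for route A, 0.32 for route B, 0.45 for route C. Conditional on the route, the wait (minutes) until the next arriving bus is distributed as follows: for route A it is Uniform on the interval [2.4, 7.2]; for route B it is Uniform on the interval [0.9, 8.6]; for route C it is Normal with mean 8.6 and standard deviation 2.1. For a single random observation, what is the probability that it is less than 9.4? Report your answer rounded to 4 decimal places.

0.8418

Conditional on each route, P(X < 9.4): A: 1; B: 1; C: 0.648381.
By total probability, P(X < 9.4) = 0.23·1 + 0.32·1 + 0.45·0.648381 = 0.841771.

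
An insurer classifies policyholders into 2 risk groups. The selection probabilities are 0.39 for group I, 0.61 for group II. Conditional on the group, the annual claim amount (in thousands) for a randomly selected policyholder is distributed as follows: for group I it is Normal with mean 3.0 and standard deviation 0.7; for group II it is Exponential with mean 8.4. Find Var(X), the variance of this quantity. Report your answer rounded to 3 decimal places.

50.170

Per component, I: μ=3, E[X²]=9.49; II: μ=8.4, E[X²]=141.12.
E[X] = 0.39·3 + 0.61·8.4 = 6.294.
E[X²] = 0.39·9.49 + 0.61·141.12 = 89.7843.
Var(X) = E[X²] − (E[X])² = 89.7843 − 39.6144 = 50.1699.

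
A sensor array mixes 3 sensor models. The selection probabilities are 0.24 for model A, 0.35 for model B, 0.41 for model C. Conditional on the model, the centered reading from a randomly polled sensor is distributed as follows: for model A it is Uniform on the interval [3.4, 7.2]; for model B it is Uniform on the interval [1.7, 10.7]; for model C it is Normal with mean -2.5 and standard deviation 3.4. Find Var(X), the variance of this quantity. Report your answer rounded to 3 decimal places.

Per component, A: μ=5.3, E[X²]=29.2933; B: μ=6.2, E[X²]=45.19; C: μ=-2.5, E[X²]=17.81.
E[X] = 0.24·5.3 + 0.35·6.2 + 0.41·-2.5 = 2.417.
E[X²] = 0.24·29.2933 + 0.35·45.19 + 0.41·17.81 = 30.149.
Var(X) = E[X²] − (E[X])² = 30.149 − 5.84189 = 24.3071.

24.307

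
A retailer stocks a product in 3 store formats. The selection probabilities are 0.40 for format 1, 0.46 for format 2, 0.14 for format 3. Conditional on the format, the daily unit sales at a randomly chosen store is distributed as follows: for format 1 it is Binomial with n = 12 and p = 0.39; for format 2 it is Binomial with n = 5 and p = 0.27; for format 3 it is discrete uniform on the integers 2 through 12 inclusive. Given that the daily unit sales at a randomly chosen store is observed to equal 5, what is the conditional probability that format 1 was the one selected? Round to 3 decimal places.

Likelihoods P(X=5 | ·): 1: 0.224573; 2: 0.00143489; 3: 0.0909091.
Posterior ∝ prior × likelihood. Numerator for 1: 0.4·0.224573 = 0.0898291.
Normalizing constant: 0.4·0.224573 + 0.46·0.00143489 + 0.14·0.0909091 = 0.103216.
P(1 | observation) = 0.0898291 / 0.103216 = 0.870299.

0.870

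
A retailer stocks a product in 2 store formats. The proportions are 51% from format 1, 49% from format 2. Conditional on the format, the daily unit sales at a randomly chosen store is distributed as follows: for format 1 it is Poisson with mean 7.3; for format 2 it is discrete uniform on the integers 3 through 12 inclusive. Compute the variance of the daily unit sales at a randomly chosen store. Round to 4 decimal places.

7.7755

Per component, 1: μ=7.3, E[X²]=60.59; 2: μ=7.5, E[X²]=64.5.
E[X] = 0.51·7.3 + 0.49·7.5 = 7.398.
E[X²] = 0.51·60.59 + 0.49·64.5 = 62.5059.
Var(X) = E[X²] − (E[X])² = 62.5059 − 54.7304 = 7.7755.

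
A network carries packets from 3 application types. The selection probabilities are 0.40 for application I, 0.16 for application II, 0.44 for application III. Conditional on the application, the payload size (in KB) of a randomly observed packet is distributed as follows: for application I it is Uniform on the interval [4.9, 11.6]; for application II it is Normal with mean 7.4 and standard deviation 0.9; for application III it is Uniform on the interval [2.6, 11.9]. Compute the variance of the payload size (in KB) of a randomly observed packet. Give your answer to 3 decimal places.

Per component, I: μ=8.25, E[X²]=71.8033; II: μ=7.4, E[X²]=55.57; III: μ=7.25, E[X²]=59.77.
E[X] = 0.4·8.25 + 0.16·7.4 + 0.44·7.25 = 7.674.
E[X²] = 0.4·71.8033 + 0.16·55.57 + 0.44·59.77 = 63.9113.
Var(X) = E[X²] − (E[X])² = 63.9113 − 58.8903 = 5.02106.

5.021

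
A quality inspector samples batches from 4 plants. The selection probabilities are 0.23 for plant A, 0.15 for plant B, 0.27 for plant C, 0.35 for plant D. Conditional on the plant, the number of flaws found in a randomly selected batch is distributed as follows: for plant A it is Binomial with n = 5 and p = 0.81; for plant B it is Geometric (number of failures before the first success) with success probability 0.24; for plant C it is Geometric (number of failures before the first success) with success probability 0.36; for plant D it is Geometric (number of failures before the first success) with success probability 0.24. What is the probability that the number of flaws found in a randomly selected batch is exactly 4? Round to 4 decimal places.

0.1504

Conditional on each plant, P(X = 4): A: 0.408944; B: 0.0800692; C: 0.060398; D: 0.0800692.
By total probability, P(X = 4) = 0.23·0.408944 + 0.15·0.0800692 + 0.27·0.060398 + 0.35·0.0800692 = 0.150399.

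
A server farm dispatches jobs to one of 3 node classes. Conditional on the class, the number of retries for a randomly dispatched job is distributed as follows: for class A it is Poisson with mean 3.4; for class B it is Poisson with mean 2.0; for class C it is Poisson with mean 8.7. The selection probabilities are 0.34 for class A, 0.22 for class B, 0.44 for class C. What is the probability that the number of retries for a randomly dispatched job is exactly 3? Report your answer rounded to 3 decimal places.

Conditional on each class, P(X = 3): A: 0.218617; B: 0.180447; C: 0.0182829.
By total probability, P(X = 3) = 0.34·0.218617 + 0.22·0.180447 + 0.44·0.0182829 = 0.122073.

0.122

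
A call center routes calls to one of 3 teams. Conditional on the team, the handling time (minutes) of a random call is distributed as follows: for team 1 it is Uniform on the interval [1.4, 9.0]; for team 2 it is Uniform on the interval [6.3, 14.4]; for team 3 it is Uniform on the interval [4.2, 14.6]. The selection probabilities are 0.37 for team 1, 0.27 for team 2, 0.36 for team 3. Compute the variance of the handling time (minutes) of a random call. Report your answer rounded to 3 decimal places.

Per component, 1: μ=5.2, E[X²]=31.8533; 2: μ=10.35, E[X²]=112.59; 3: μ=9.4, E[X²]=97.3733.
E[X] = 0.37·5.2 + 0.27·10.35 + 0.36·9.4 = 8.1025.
E[X²] = 0.37·31.8533 + 0.27·112.59 + 0.36·97.3733 = 77.2394.
Var(X) = E[X²] − (E[X])² = 77.2394 − 65.6505 = 11.5889.

11.589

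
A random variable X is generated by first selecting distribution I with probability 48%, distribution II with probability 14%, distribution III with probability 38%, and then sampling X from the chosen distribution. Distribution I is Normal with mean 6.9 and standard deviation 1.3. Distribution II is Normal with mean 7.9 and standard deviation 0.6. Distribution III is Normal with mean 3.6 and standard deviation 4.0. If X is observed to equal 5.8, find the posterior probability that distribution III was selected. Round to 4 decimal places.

0.2400

Likelihoods f(5.8 | ·): I: 0.214533; II: 0.00145447; III: 0.085736.
Posterior ∝ prior × likelihood. Numerator for III: 0.38·0.085736 = 0.0325797.
Normalizing constant: 0.48·0.214533 + 0.14·0.00145447 + 0.38·0.085736 = 0.135759.
P(III | observation) = 0.0325797 / 0.135759 = 0.239981.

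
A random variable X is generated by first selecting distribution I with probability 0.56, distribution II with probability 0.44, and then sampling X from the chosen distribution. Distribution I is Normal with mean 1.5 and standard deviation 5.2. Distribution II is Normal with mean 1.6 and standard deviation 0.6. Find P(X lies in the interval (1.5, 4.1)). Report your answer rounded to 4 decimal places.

0.3563

Conditional on each component, P(1.5 < X < 4.1): I: 0.191462; II: 0.566168.
By total probability, P(1.5 < X < 4.1) = 0.56·0.191462 + 0.44·0.566168 = 0.356333.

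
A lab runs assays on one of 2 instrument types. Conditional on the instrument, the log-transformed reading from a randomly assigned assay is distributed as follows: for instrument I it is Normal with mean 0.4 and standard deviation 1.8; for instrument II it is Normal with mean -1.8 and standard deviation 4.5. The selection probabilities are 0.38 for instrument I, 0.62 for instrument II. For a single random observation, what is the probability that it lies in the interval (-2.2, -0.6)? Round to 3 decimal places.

0.169

Conditional on each instrument, P(-2.2 < X < -0.6): I: 0.21495; II: 0.140552.
By total probability, P(-2.2 < X < -0.6) = 0.38·0.21495 + 0.62·0.140552 = 0.168823.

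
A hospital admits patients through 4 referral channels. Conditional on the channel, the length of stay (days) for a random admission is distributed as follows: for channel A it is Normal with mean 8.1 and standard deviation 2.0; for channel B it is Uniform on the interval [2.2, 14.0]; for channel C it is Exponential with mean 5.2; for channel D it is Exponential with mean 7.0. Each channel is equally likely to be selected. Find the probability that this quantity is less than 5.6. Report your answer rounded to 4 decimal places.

0.4010

Conditional on each channel, P(X < 5.6): A: 0.10565; B: 0.288136; C: 0.659358; D: 0.550671.
By total probability, P(X < 5.6) = 0.25·0.10565 + 0.25·0.288136 + 0.25·0.659358 + 0.25·0.550671 = 0.400954.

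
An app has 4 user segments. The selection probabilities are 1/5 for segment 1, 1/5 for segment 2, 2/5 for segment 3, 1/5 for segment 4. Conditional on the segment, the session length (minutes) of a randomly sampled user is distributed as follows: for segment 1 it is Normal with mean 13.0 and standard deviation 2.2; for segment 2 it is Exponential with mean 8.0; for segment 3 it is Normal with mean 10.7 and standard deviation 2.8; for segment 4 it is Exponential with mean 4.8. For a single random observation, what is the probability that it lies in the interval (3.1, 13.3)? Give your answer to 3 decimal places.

0.629

Conditional on each segment, P(3.1 < X < 13.3): 1: 0.55423; 2: 0.489087; 3: 0.820123; 4: 0.461616.
By total probability, P(3.1 < X < 13.3) = 0.2·0.55423 + 0.2·0.489087 + 0.4·0.820123 + 0.2·0.461616 = 0.629036.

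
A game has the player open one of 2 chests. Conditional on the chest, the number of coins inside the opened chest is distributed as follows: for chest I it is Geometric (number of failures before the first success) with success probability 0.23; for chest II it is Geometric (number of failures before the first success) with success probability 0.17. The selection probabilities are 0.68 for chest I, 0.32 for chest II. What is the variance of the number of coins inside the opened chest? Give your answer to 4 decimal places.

Per component, I: μ=3.34783, E[X²]=25.7637; II: μ=4.88235, E[X²]=52.5571.
E[X] = 0.68·3.34783 + 0.32·4.88235 = 3.83887.
E[X²] = 0.68·25.7637 + 0.32·52.5571 = 34.3376.
Var(X) = E[X²] − (E[X])² = 34.3376 − 14.737 = 19.6006.

19.6006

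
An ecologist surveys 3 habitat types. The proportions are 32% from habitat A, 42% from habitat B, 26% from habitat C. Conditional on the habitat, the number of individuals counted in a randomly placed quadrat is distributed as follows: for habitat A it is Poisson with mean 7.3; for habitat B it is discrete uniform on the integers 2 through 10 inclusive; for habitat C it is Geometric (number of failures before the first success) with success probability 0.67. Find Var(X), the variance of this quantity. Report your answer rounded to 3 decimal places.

12.722

Per component, A: μ=7.3, E[X²]=60.59; B: μ=6, E[X²]=42.6667; C: μ=0.492537, E[X²]=0.977723.
E[X] = 0.32·7.3 + 0.42·6 + 0.26·0.492537 = 4.98406.
E[X²] = 0.32·60.59 + 0.42·42.6667 + 0.26·0.977723 = 37.563.
Var(X) = E[X²] − (E[X])² = 37.563 − 24.8409 = 12.7222.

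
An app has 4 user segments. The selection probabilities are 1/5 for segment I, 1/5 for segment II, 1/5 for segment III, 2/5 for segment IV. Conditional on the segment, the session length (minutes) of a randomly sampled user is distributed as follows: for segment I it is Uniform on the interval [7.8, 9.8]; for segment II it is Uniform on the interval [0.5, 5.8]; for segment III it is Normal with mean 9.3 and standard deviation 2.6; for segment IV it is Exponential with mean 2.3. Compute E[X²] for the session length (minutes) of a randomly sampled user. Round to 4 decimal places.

40.8893

For each component E[X²] = Var + (mean)², giving I: 77.7733; II: 12.2633; III: 93.25; IV: 10.58.
Overall E[X²] = 0.2·77.7733 + 0.2·12.2633 + 0.2·93.25 + 0.4·10.58 = 40.8893.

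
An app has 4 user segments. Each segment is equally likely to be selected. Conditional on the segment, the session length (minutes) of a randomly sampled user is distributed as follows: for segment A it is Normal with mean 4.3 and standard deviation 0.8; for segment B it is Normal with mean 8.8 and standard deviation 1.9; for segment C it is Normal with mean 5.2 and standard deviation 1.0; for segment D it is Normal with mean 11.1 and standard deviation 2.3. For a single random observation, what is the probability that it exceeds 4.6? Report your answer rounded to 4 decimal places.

Conditional on each segment, P(X > 4.6): A: 0.35383; B: 0.986466; C: 0.725747; D: 0.997644.
By total probability, P(X > 4.6) = 0.25·0.35383 + 0.25·0.986466 + 0.25·0.725747 + 0.25·0.997644 = 0.765922.

0.7659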